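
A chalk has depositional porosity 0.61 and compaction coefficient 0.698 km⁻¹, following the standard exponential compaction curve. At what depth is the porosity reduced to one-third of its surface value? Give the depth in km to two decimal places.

phi/phi₀ = 1/3 ⇒ exp(−β·d) = 1/3 ⇒ d = ln(3) / β
d = 1.0986 / 0.698 = 1.574 km

1.57 km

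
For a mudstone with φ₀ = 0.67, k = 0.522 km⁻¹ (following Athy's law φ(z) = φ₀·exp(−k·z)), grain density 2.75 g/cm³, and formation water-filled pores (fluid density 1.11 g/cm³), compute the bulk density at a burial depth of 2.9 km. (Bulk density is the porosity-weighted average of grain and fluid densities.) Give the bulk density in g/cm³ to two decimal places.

Porosity at depth: φ = 0.67·exp(−0.522×2.9) = 0.67×0.2201 = 0.1474
Bulk density: ρ_b = (1−φ)ρ_g + φ·ρ_f = 0.8526×2.75 + 0.1474×1.11
       = 2.345 + 0.164 = 2.508 g/cm³

2.51 g/cm³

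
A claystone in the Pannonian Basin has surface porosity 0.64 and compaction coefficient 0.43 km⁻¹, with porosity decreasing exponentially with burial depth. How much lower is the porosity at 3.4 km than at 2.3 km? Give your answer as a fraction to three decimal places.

phi(2.3) = 0.64·e^(−0.43×2.3) = 0.2380
phi(3.4) = 0.64·e^(−0.43×3.4) = 0.1483
Δphi = 0.2380 − 0.1483 = 0.0897

0.090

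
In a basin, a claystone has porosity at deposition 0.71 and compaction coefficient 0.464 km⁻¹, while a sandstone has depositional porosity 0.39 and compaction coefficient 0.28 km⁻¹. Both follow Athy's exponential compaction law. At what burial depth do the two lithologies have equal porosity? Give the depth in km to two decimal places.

3.26 km

Set φ₀ₐ e^(−cₐz) = φ₀ᵦ e^(−cᵦz) ⇒ ln(φ₀ₐ/φ₀ᵦ) = (cₐ − cᵦ)·z
z = ln(0.71/0.39) / (0.464 − 0.28) = 0.5991 / 0.184 = 3.256 km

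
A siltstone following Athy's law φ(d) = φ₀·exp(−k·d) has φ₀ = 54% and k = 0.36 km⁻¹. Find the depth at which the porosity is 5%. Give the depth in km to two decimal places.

6.61 km

Invert Athy's law: d = ln(φ₀/φ) / k
d = ln(0.54/0.05) / 0.36 = ln(10.8) / 0.36 = 2.3795 / 0.36 = 6.610 km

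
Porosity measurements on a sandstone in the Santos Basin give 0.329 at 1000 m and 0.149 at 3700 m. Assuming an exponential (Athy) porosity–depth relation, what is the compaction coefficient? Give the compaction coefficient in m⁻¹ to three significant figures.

Working in km (1 km = 1000 m; c in km⁻¹ = c in m⁻¹ × 1000):
Athy: n(Z) = n₀ e^(−cZ) ⇒ n₁/n₂ = e^{c(Z₂−Z₁)} ⇒ c = ln(n₁/n₂)/(Z₂−Z₁)
c = ln(0.329/0.149) / (3.7 − 1) = ln(2.208) / 2.7 = 0.7921 / 2.7 = 0.2934 km⁻¹

0.000293 m⁻¹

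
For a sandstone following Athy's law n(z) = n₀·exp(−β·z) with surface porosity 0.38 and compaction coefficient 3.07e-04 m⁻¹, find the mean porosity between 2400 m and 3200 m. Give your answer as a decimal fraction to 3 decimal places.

0.161

Working in km (1 km = 1000 m; β in km⁻¹ = β in m⁻¹ × 1000):
⟨n⟩ = (1/(z₂−z₁)) ∫ n₀ e^(−βz) dz = n₀·(e^(−β·z₁) − e^(−β·z₂)) / (β·(z₂−z₁))
e^(−0.307×2.4) = 0.4786; e^(−0.307×3.2) = 0.3744
⟨n⟩ = 0.38 × (0.4786 − 0.3744) / (0.307 × 0.8) = 0.38 × 0.4244 = 0.1613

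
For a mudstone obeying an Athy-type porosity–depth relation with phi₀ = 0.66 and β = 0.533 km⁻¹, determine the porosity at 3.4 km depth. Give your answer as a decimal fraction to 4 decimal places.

0.1078

phi = phi₀·exp(−β·z) = 0.66 × exp(−0.533 × 3.4) = 0.66 × exp(−1.812)
  = 0.66 × 0.1633 = 0.1078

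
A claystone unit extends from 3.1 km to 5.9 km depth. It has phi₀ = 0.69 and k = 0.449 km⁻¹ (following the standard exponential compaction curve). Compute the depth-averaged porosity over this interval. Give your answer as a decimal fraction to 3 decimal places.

⟨phi⟩ = (1/(Z₂−Z₁)) ∫ phi₀ e^(−kZ) dZ = phi₀·(e^(−k·Z₁) − e^(−k·Z₂)) / (k·(Z₂−Z₁))
e^(−0.449×3.1) = 0.2486; e^(−0.449×5.9) = 0.0707
⟨phi⟩ = 0.69 × (0.2486 − 0.0707) / (0.449 × 2.8) = 0.69 × 0.1415 = 0.0976

0.098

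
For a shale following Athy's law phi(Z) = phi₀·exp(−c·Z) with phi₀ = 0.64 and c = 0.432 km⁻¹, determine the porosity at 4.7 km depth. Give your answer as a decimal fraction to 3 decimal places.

0.084

phi = phi₀·exp(−c·Z) = 0.64 × exp(−0.432 × 4.7) = 0.64 × exp(−2.03)
  = 0.64 × 0.1313 = 0.0840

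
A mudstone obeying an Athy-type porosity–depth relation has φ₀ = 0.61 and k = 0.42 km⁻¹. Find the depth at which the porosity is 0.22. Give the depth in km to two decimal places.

2.43 km

Invert Athy's law: Z = ln(φ₀/φ) / k
Z = ln(0.61/0.22) / 0.42 = ln(2.773) / 0.42 = 1.0198 / 0.42 = 2.428 km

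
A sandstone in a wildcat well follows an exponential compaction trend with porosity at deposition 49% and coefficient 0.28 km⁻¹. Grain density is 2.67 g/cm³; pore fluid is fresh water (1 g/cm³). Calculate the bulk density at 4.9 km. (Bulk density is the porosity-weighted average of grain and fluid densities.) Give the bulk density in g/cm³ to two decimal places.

2.46 g/cm³

Porosity at depth: n = 0.49·exp(−0.28×4.9) = 0.49×0.2536 = 0.1243
Bulk density: ρ_b = (1−n)ρ_g + n·ρ_f = 0.8757×2.67 + 0.1243×1
       = 2.338 + 0.124 = 2.462 g/cm³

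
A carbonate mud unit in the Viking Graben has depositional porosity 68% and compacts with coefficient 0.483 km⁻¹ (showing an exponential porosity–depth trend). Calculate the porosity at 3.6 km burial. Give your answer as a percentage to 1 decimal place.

phi = phi₀·exp(−c·Z) = 0.68 × exp(−0.483 × 3.6) = 0.68 × exp(−1.739)
  = 0.68 × 0.1757 = 0.1195

11.9%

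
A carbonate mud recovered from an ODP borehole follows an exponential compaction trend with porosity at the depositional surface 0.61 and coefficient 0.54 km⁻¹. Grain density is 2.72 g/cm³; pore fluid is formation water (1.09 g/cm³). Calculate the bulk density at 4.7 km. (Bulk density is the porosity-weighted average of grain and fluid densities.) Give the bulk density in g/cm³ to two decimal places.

Porosity at depth: φ = 0.61·exp(−0.54×4.7) = 0.61×0.0790 = 0.0482
Bulk density: ρ_b = (1−φ)ρ_g + φ·ρ_f = 0.9518×2.72 + 0.0482×1.09
       = 2.589 + 0.053 = 2.641 g/cm³

2.64 g/cm³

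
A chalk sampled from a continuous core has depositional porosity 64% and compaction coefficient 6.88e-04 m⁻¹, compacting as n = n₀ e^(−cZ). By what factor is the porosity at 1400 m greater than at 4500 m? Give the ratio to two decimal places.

8.44

Working in km (1 km = 1000 m; c in km⁻¹ = c in m⁻¹ × 1000):
n(Z₁)/n(Z₂) = e^(−c·Z₁)/e^(−c·Z₂) = e^{c(Z₂−Z₁)}
= exp(0.688 × 3.1) = exp(2.133) = 8.4385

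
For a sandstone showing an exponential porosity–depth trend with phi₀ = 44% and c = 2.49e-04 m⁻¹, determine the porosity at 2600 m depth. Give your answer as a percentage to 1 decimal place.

Working in km (1 km = 1000 m; c in km⁻¹ = c in m⁻¹ × 1000):
phi = phi₀·exp(−c·Z) = 0.44 × exp(−0.249 × 2.6) = 0.44 × exp(−0.6474)
  = 0.44 × 0.5234 = 0.2303

23.0%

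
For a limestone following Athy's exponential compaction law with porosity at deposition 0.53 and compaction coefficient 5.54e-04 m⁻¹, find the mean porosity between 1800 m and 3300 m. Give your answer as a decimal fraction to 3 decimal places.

0.133

Working in km (1 km = 1000 m; β in km⁻¹ = β in m⁻¹ × 1000):
⟨n⟩ = (1/(z₂−z₁)) ∫ n₀ e^(−βz) dz = n₀·(e^(−β·z₁) − e^(−β·z₂)) / (β·(z₂−z₁))
e^(−0.554×1.8) = 0.3689; e^(−0.554×3.3) = 0.1607
⟨n⟩ = 0.53 × (0.3689 − 0.1607) / (0.554 × 1.5) = 0.53 × 0.2506 = 0.1328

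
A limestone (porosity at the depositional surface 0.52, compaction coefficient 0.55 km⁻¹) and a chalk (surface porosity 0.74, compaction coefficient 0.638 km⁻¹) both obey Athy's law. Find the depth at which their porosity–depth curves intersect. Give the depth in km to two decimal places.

Set phi₀ₐ e^(−βₐz) = phi₀ᵦ e^(−βᵦz) ⇒ ln(phi₀ₐ/phi₀ᵦ) = (βₐ − βᵦ)·z
z = ln(0.52/0.74) / (0.55 − 0.638) = -0.3528 / -0.088 = 4.009 km

4.01 km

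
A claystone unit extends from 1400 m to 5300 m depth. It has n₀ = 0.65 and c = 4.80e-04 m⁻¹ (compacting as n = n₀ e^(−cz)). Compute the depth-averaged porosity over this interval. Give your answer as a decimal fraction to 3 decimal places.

Working in km (1 km = 1000 m; c in km⁻¹ = c in m⁻¹ × 1000):
⟨n⟩ = (1/(z₂−z₁)) ∫ n₀ e^(−cz) dz = n₀·(e^(−c·z₁) − e^(−c·z₂)) / (c·(z₂−z₁))
e^(−0.48×1.4) = 0.5107; e^(−0.48×5.3) = 0.0786
⟨n⟩ = 0.65 × (0.5107 − 0.0786) / (0.48 × 3.9) = 0.65 × 0.2308 = 0.1500

0.150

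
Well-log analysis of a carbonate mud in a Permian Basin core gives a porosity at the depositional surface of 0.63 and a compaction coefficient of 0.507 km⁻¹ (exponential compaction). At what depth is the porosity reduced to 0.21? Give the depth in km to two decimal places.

2.17 km

Invert Athy's law: d = ln(φ₀/φ) / β
d = ln(0.63/0.21) / 0.507 = ln(3) / 0.507 = 1.0986 / 0.507 = 2.167 km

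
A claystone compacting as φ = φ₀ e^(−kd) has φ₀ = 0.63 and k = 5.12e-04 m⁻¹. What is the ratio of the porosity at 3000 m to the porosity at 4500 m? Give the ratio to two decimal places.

Working in km (1 km = 1000 m; k in km⁻¹ = k in m⁻¹ × 1000):
φ(d₁)/φ(d₂) = e^(−k·d₁)/e^(−k·d₂) = e^{k(d₂−d₁)}
= exp(0.512 × 1.5) = exp(0.768) = 2.1555

2.16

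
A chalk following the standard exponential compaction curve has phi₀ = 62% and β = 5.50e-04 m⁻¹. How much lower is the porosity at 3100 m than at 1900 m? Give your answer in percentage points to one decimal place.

10.5 percentage points

Working in km (1 km = 1000 m; β in km⁻¹ = β in m⁻¹ × 1000):
phi(1.9) = 0.62·e^(−0.55×1.9) = 0.2180
phi(3.1) = 0.62·e^(−0.55×3.1) = 0.1127
Δphi = 0.2180 − 0.1127 = 0.1054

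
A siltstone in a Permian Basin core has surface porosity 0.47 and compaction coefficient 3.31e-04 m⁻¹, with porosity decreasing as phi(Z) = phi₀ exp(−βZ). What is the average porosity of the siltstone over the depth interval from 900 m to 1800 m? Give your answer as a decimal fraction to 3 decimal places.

0.302

Working in km (1 km = 1000 m; β in km⁻¹ = β in m⁻¹ × 1000):
⟨phi⟩ = (1/(Z₂−Z₁)) ∫ phi₀ e^(−βZ) dZ = phi₀·(e^(−β·Z₁) − e^(−β·Z₂)) / (β·(Z₂−Z₁))
e^(−0.331×0.9) = 0.7424; e^(−0.331×1.8) = 0.5511
⟨phi⟩ = 0.47 × (0.7424 − 0.5511) / (0.331 × 0.9) = 0.47 × 0.6420 = 0.3017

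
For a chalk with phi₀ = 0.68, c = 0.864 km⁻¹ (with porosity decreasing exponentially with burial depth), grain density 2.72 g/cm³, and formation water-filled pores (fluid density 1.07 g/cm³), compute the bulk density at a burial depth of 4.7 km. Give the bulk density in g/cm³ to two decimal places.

Porosity at depth: phi = 0.68·exp(−0.864×4.7) = 0.68×0.0172 = 0.0117
Bulk density: ρ_b = (1−phi)ρ_g + phi·ρ_f = 0.9883×2.72 + 0.0117×1.07
       = 2.688 + 0.013 = 2.701 g/cm³

2.70 g/cm³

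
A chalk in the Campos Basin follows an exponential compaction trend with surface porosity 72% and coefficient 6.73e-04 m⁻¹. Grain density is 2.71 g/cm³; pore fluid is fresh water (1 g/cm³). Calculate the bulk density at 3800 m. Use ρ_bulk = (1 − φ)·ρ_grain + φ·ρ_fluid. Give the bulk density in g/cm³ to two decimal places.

Working in km (1 km = 1000 m; k in km⁻¹ = k in m⁻¹ × 1000):
Porosity at depth: phi = 0.72·exp(−0.673×3.8) = 0.72×0.0775 = 0.0558
Bulk density: ρ_b = (1−phi)ρ_g + phi·ρ_f = 0.9442×2.71 + 0.0558×1
       = 2.559 + 0.056 = 2.615 g/cm³

2.61 g/cm³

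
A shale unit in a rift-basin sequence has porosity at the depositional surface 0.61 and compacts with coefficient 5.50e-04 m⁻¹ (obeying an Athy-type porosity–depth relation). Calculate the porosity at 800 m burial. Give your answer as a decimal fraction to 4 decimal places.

0.3929

Working in km (1 km = 1000 m; c in km⁻¹ = c in m⁻¹ × 1000):
n = n₀·exp(−c·z) = 0.61 × exp(−0.55 × 0.8) = 0.61 × exp(−0.44)
  = 0.61 × 0.6440 = 0.3929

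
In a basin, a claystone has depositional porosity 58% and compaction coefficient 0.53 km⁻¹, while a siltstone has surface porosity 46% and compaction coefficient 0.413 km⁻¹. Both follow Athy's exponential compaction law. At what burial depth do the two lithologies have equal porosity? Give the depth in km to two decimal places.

1.98 km

Set φ₀ₐ e^(−βₐZ) = φ₀ᵦ e^(−βᵦZ) ⇒ ln(φ₀ₐ/φ₀ᵦ) = (βₐ − βᵦ)·Z
Z = ln(0.58/0.46) / (0.53 − 0.413) = 0.2318 / 0.117 = 1.981 km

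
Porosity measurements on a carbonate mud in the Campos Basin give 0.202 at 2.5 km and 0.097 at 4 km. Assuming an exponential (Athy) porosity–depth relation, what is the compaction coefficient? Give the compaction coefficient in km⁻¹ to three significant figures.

0.489 km⁻¹

Athy: n(d) = n₀ e^(−cd) ⇒ n₁/n₂ = e^{c(d₂−d₁)} ⇒ c = ln(n₁/n₂)/(d₂−d₁)
c = ln(0.202/0.097) / (4 − 2.5) = ln(2.082) / 1.5 = 0.7336 / 1.5 = 0.489 km⁻¹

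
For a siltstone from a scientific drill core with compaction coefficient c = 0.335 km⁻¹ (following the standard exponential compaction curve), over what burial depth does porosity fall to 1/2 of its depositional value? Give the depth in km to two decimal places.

φ/φ₀ = 1/2 ⇒ exp(−c·d) = 1/2 ⇒ d = ln(2) / c
d = 0.6931 / 0.335 = 2.069 km

2.07 km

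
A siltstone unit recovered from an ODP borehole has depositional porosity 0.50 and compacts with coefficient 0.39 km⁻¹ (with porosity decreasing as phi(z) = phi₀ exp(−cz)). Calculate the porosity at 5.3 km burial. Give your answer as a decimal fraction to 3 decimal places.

phi = phi₀·exp(−c·z) = 0.5 × exp(−0.39 × 5.3) = 0.5 × exp(−2.067)
  = 0.5 × 0.1266 = 0.0633

0.063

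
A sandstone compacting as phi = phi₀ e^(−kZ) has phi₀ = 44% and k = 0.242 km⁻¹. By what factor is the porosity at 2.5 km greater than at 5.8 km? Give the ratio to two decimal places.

2.22

phi(Z₁)/phi(Z₂) = e^(−k·Z₁)/e^(−k·Z₂) = e^{k(Z₂−Z₁)}
= exp(0.242 × 3.3) = exp(0.7986) = 2.2224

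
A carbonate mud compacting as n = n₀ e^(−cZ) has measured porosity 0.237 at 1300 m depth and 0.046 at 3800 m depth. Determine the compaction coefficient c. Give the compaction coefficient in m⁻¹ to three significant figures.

0.000656 m⁻¹

Working in km (1 km = 1000 m; c in km⁻¹ = c in m⁻¹ × 1000):
Athy: n(Z) = n₀ e^(−cZ) ⇒ n₁/n₂ = e^{c(Z₂−Z₁)} ⇒ c = ln(n₁/n₂)/(Z₂−Z₁)
c = ln(0.237/0.046) / (3.8 − 1.3) = ln(5.152) / 2.5 = 1.6394 / 2.5 = 0.6558 km⁻¹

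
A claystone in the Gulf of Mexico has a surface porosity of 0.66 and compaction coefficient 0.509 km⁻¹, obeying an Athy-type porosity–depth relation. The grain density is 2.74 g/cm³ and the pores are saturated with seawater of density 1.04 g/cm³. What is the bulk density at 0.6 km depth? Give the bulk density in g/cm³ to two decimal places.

1.91 g/cm³

Porosity at depth: φ = 0.66·exp(−0.509×0.6) = 0.66×0.7368 = 0.4863
Bulk density: ρ_b = (1−φ)ρ_g + φ·ρ_f = 0.5137×2.74 + 0.4863×1.04
       = 1.408 + 0.506 = 1.913 g/cm³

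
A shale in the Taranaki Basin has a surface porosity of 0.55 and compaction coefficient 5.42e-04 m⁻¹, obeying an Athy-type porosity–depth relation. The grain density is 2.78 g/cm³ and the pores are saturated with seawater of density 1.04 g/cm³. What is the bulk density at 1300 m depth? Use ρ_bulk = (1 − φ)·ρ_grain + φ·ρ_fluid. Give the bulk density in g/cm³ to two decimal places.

Working in km (1 km = 1000 m; c in km⁻¹ = c in m⁻¹ × 1000):
Porosity at depth: φ = 0.55·exp(−0.542×1.3) = 0.55×0.4943 = 0.2719
Bulk density: ρ_b = (1−φ)ρ_g + φ·ρ_f = 0.7281×2.78 + 0.2719×1.04
       = 2.024 + 0.283 = 2.307 g/cm³

2.31 g/cm³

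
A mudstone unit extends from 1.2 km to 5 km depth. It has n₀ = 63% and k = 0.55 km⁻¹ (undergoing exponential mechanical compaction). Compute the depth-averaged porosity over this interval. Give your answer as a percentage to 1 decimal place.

13.7%

⟨n⟩ = (1/(Z₂−Z₁)) ∫ n₀ e^(−kZ) dZ = n₀·(e^(−k·Z₁) − e^(−k·Z₂)) / (k·(Z₂−Z₁))
e^(−0.55×1.2) = 0.5169; e^(−0.55×5) = 0.0639
⟨n⟩ = 0.63 × (0.5169 − 0.0639) / (0.55 × 3.8) = 0.63 × 0.2167 = 0.1365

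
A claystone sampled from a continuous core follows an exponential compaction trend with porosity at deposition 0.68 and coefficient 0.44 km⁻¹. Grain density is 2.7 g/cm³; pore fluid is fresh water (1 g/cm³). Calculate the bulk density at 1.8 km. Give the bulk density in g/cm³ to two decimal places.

Porosity at depth: phi = 0.68·exp(−0.44×1.8) = 0.68×0.4529 = 0.3080
Bulk density: ρ_b = (1−phi)ρ_g + phi·ρ_f = 0.6920×2.7 + 0.3080×1
       = 1.868 + 0.308 = 2.176 g/cm³

2.18 g/cm³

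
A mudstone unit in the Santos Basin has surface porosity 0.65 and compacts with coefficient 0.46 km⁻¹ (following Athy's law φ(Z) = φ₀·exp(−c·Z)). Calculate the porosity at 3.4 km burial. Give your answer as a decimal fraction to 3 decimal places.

φ = φ₀·exp(−c·Z) = 0.65 × exp(−0.46 × 3.4) = 0.65 × exp(−1.564)
  = 0.65 × 0.2093 = 0.1360

0.136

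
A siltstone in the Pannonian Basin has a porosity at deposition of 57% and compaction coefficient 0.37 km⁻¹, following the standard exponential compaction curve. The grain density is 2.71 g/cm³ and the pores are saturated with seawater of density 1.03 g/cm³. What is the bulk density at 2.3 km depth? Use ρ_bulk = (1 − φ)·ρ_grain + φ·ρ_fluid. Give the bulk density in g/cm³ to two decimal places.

Porosity at depth: phi = 0.57·exp(−0.37×2.3) = 0.57×0.4270 = 0.2434
Bulk density: ρ_b = (1−phi)ρ_g + phi·ρ_f = 0.7566×2.71 + 0.2434×1.03
       = 2.050 + 0.251 = 2.301 g/cm³

2.30 g/cm³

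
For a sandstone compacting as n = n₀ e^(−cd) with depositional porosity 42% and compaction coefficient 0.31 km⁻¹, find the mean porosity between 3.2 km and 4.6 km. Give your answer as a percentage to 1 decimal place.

⟨n⟩ = (1/(d₂−d₁)) ∫ n₀ e^(−cd) dd = n₀·(e^(−c·d₁) − e^(−c·d₂)) / (c·(d₂−d₁))
e^(−0.31×3.2) = 0.3708; e^(−0.31×4.6) = 0.2403
⟨n⟩ = 0.42 × (0.3708 − 0.2403) / (0.31 × 1.4) = 0.42 × 0.3008 = 0.1264

12.6%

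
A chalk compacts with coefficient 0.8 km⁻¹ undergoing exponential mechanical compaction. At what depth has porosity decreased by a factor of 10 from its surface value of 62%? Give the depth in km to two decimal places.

2.88 km

φ/φ₀ = 1/10 ⇒ exp(−c·z) = 1/10 ⇒ z = ln(10) / c
z = 2.3026 / 0.8 = 2.878 km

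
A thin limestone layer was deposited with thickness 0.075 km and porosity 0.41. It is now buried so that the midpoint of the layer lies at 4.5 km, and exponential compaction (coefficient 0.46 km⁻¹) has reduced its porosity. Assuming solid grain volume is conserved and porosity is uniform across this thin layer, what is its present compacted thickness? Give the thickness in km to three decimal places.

Porosity at 4.5 km: phi = 0.41·exp(−0.46×4.5) = 0.0517
Solid-volume conservation: h(1−phi) = h₀(1−phi₀) ⇒ h = h₀·(1−phi₀)/(1−phi)
h = 0.075 × (1 − 0.41)/(1 − 0.0517) = 0.075 × 0.6222 = 0.0467 km

0.047 km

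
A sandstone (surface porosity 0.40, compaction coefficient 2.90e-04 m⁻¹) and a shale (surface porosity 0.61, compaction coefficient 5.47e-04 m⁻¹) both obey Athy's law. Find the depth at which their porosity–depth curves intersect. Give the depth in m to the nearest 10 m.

Working in km (1 km = 1000 m; β in km⁻¹ = β in m⁻¹ × 1000):
Set phi₀ₐ e^(−βₐz) = phi₀ᵦ e^(−βᵦz) ⇒ ln(phi₀ₐ/phi₀ᵦ) = (βₐ − βᵦ)·z
z = ln(0.4/0.61) / (0.29 − 0.547) = -0.4220 / -0.257 = 1.642 km

1640 m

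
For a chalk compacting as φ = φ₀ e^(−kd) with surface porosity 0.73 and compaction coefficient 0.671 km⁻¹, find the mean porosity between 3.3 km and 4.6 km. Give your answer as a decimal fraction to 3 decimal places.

0.053

⟨φ⟩ = (1/(d₂−d₁)) ∫ φ₀ e^(−kd) dd = φ₀·(e^(−k·d₁) − e^(−k·d₂)) / (k·(d₂−d₁))
e^(−0.671×3.3) = 0.1092; e^(−0.671×4.6) = 0.0457
⟨φ⟩ = 0.73 × (0.1092 − 0.0457) / (0.671 × 1.3) = 0.73 × 0.0729 = 0.0532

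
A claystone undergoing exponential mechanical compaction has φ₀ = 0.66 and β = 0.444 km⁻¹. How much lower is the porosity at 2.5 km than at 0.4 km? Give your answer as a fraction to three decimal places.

0.335

φ(0.4) = 0.66·e^(−0.444×0.4) = 0.5526
φ(2.5) = 0.66·e^(−0.444×2.5) = 0.2175
Δφ = 0.5526 − 0.2175 = 0.3351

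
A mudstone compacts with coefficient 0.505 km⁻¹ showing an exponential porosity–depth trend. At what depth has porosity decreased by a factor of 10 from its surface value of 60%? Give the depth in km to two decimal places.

n/n₀ = 1/10 ⇒ exp(−β·d) = 1/10 ⇒ d = ln(10) / β
d = 2.3026 / 0.505 = 4.560 km

4.56 km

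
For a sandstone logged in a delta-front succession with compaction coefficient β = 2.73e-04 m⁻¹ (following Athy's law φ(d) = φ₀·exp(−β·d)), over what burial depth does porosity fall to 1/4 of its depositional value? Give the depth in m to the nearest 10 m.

Working in km (1 km = 1000 m; β in km⁻¹ = β in m⁻¹ × 1000):
φ/φ₀ = 1/4 ⇒ exp(−β·d) = 1/4 ⇒ d = ln(4) / β
d = 1.3863 / 0.273 = 5.078 km

5080 m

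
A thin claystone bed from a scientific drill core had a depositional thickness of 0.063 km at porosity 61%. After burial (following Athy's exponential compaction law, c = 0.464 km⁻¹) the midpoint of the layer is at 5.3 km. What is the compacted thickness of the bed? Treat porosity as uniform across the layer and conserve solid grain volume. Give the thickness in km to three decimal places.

0.026 km

Porosity at 5.3 km: n = 0.61·exp(−0.464×5.3) = 0.0522
Solid-volume conservation: h(1−n) = h₀(1−n₀) ⇒ h = h₀·(1−n₀)/(1−n)
h = 0.063 × (1 − 0.61)/(1 − 0.0522) = 0.063 × 0.4115 = 0.0259 km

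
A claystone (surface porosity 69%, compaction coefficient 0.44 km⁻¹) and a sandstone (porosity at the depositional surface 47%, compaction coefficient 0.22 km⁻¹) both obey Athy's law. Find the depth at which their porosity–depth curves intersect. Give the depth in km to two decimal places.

Set phi₀ₐ e^(−βₐd) = phi₀ᵦ e^(−βᵦd) ⇒ ln(phi₀ₐ/phi₀ᵦ) = (βₐ − βᵦ)·d
d = ln(0.69/0.47) / (0.44 − 0.22) = 0.3840 / 0.22 = 1.745 km

1.75 km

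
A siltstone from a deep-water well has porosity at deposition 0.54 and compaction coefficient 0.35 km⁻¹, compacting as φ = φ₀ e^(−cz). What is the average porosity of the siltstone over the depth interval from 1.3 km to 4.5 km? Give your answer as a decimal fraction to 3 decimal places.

⟨φ⟩ = (1/(z₂−z₁)) ∫ φ₀ e^(−cz) dz = φ₀·(e^(−c·z₁) − e^(−c·z₂)) / (c·(z₂−z₁))
e^(−0.35×1.3) = 0.6344; e^(−0.35×4.5) = 0.2070
⟨φ⟩ = 0.54 × (0.6344 − 0.2070) / (0.35 × 3.2) = 0.54 × 0.3816 = 0.2061

0.206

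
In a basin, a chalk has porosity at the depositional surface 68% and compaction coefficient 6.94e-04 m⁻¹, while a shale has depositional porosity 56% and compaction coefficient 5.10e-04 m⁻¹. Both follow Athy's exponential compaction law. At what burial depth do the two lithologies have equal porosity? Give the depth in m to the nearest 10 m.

1060 m

Working in km (1 km = 1000 m; β in km⁻¹ = β in m⁻¹ × 1000):
Set n₀ₐ e^(−βₐd) = n₀ᵦ e^(−βᵦd) ⇒ ln(n₀ₐ/n₀ᵦ) = (βₐ − βᵦ)·d
d = ln(0.68/0.56) / (0.694 − 0.51) = 0.1942 / 0.184 = 1.055 km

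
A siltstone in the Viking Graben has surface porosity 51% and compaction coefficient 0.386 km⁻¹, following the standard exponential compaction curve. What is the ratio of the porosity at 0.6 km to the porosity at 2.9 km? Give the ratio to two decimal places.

phi(Z₁)/phi(Z₂) = e^(−β·Z₁)/e^(−β·Z₂) = e^{β(Z₂−Z₁)}
= exp(0.386 × 2.3) = exp(0.8878) = 2.4298

2.43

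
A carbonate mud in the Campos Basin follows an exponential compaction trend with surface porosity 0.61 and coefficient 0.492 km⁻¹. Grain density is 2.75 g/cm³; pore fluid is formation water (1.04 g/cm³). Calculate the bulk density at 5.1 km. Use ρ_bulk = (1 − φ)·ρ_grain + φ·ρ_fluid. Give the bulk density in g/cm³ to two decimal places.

Porosity at depth: phi = 0.61·exp(−0.492×5.1) = 0.61×0.0813 = 0.0496
Bulk density: ρ_b = (1−phi)ρ_g + phi·ρ_f = 0.9504×2.75 + 0.0496×1.04
       = 2.614 + 0.052 = 2.665 g/cm³

2.67 g/cm³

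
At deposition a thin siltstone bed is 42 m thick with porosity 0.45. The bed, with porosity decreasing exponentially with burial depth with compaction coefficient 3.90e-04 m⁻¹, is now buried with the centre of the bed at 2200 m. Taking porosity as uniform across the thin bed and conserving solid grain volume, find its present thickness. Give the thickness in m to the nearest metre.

29 m

Working in km (1 km = 1000 m; c in km⁻¹ = c in m⁻¹ × 1000):
Porosity at 2.2 km: φ = 0.45·exp(−0.39×2.2) = 0.1908
Solid-volume conservation: h(1−φ) = h₀(1−φ₀) ⇒ h = h₀·(1−φ₀)/(1−φ)
h = 0.042 × (1 − 0.45)/(1 − 0.1908) = 0.042 × 0.6797 = 0.0285 km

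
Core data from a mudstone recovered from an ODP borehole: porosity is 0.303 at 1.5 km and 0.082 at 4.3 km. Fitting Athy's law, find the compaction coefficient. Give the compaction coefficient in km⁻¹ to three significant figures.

Athy: n(z) = n₀ e^(−kz) ⇒ n₁/n₂ = e^{k(z₂−z₁)} ⇒ k = ln(n₁/n₂)/(z₂−z₁)
k = ln(0.303/0.082) / (4.3 − 1.5) = ln(3.695) / 2.8 = 1.3070 / 2.8 = 0.4668 km⁻¹

0.467 km⁻¹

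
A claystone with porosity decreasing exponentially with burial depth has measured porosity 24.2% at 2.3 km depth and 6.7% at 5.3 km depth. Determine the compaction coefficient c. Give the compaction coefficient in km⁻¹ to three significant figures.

0.428 km⁻¹

Athy: n(d) = n₀ e^(−cd) ⇒ n₁/n₂ = e^{c(d₂−d₁)} ⇒ c = ln(n₁/n₂)/(d₂−d₁)
c = ln(0.242/0.067) / (5.3 − 2.3) = ln(3.612) / 3 = 1.2842 / 3 = 0.4281 km⁻¹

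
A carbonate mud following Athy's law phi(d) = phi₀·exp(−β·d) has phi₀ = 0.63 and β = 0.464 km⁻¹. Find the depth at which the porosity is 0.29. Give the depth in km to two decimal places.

Invert Athy's law: d = ln(phi₀/phi) / β
d = ln(0.63/0.29) / 0.464 = ln(2.172) / 0.464 = 0.7758 / 0.464 = 1.672 km

1.67 km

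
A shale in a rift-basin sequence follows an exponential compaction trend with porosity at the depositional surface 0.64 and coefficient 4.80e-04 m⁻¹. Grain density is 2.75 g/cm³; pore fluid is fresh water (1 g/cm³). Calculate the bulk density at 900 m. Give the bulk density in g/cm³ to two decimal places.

2.02 g/cm³

Working in km (1 km = 1000 m; k in km⁻¹ = k in m⁻¹ × 1000):
Porosity at depth: phi = 0.64·exp(−0.48×0.9) = 0.64×0.6492 = 0.4155
Bulk density: ρ_b = (1−phi)ρ_g + phi·ρ_f = 0.5845×2.75 + 0.4155×1
       = 1.607 + 0.415 = 2.023 g/cm³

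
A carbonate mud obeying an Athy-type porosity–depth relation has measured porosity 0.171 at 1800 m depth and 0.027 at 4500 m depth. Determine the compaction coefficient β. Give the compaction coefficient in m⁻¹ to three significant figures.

0.000684 m⁻¹

Working in km (1 km = 1000 m; β in km⁻¹ = β in m⁻¹ × 1000):
Athy: φ(Z) = φ₀ e^(−βZ) ⇒ φ₁/φ₂ = e^{β(Z₂−Z₁)} ⇒ β = ln(φ₁/φ₂)/(Z₂−Z₁)
β = ln(0.171/0.027) / (4.5 − 1.8) = ln(6.333) / 2.7 = 1.8458 / 2.7 = 0.6836 km⁻¹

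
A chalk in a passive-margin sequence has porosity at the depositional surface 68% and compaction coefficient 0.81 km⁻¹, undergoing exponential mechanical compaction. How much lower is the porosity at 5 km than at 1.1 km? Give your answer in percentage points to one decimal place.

φ(1.1) = 0.68·e^(−0.81×1.1) = 0.2790
φ(5) = 0.68·e^(−0.81×5) = 0.0118
Δφ = 0.2790 − 0.0118 = 0.2671

26.7 percentage points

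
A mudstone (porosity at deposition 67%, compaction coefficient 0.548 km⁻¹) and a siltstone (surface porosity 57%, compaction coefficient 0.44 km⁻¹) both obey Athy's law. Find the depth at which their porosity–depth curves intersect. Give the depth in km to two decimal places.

1.50 km

Set φ₀ₐ e^(−cₐd) = φ₀ᵦ e^(−cᵦd) ⇒ ln(φ₀ₐ/φ₀ᵦ) = (cₐ − cᵦ)·d
d = ln(0.67/0.57) / (0.548 − 0.44) = 0.1616 / 0.108 = 1.497 km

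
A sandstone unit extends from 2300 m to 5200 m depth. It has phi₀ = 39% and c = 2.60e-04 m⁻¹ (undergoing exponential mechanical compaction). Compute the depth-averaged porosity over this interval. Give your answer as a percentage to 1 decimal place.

15.1%

Working in km (1 km = 1000 m; c in km⁻¹ = c in m⁻¹ × 1000):
⟨phi⟩ = (1/(d₂−d₁)) ∫ phi₀ e^(−cd) dd = phi₀·(e^(−c·d₁) − e^(−c·d₂)) / (c·(d₂−d₁))
e^(−0.26×2.3) = 0.5499; e^(−0.26×5.2) = 0.2587
⟨phi⟩ = 0.39 × (0.5499 − 0.2587) / (0.26 × 2.9) = 0.39 × 0.3862 = 0.1506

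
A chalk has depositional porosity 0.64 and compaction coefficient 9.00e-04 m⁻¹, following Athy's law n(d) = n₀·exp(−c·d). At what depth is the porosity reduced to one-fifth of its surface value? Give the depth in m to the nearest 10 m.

1790 m

Working in km (1 km = 1000 m; c in km⁻¹ = c in m⁻¹ × 1000):
n/n₀ = 1/5 ⇒ exp(−c·d) = 1/5 ⇒ d = ln(5) / c
d = 1.6094 / 0.9 = 1.788 km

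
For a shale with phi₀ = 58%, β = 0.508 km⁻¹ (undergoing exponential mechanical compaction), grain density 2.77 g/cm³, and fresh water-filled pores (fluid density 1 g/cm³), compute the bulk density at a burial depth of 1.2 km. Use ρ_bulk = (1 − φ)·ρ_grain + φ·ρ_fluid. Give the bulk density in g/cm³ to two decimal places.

Porosity at depth: phi = 0.58·exp(−0.508×1.2) = 0.58×0.5436 = 0.3153
Bulk density: ρ_b = (1−phi)ρ_g + phi·ρ_f = 0.6847×2.77 + 0.3153×1
       = 1.897 + 0.315 = 2.212 g/cm³

2.21 g/cm³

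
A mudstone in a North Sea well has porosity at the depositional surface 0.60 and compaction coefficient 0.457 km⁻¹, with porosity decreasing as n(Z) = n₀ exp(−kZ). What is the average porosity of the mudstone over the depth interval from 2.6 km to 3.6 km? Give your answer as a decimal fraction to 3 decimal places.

0.147

⟨n⟩ = (1/(Z₂−Z₁)) ∫ n₀ e^(−kZ) dZ = n₀·(e^(−k·Z₁) − e^(−k·Z₂)) / (k·(Z₂−Z₁))
e^(−0.457×2.6) = 0.3048; e^(−0.457×3.6) = 0.1930
⟨n⟩ = 0.6 × (0.3048 − 0.1930) / (0.457 × 1) = 0.6 × 0.2446 = 0.1468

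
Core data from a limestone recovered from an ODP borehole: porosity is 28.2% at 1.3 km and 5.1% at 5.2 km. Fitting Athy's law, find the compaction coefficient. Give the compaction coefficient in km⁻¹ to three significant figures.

Athy: φ(z) = φ₀ e^(−cz) ⇒ φ₁/φ₂ = e^{c(z₂−z₁)} ⇒ c = ln(φ₁/φ₂)/(z₂−z₁)
c = ln(0.282/0.051) / (5.2 − 1.3) = ln(5.529) / 3.9 = 1.7101 / 3.9 = 0.4385 km⁻¹

0.438 km⁻¹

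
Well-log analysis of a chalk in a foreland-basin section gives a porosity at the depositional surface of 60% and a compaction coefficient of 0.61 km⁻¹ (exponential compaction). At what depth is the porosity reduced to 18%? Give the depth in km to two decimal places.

Invert Athy's law: d = ln(φ₀/φ) / k
d = ln(0.6/0.18) / 0.61 = ln(3.333) / 0.61 = 1.2040 / 0.61 = 1.974 km

1.97 km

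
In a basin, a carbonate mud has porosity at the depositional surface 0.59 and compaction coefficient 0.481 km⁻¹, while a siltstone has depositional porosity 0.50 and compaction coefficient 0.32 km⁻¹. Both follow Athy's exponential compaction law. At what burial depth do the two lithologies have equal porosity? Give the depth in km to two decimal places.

1.03 km

Set phi₀ₐ e^(−βₐz) = phi₀ᵦ e^(−βᵦz) ⇒ ln(phi₀ₐ/phi₀ᵦ) = (βₐ − βᵦ)·z
z = ln(0.59/0.5) / (0.481 − 0.32) = 0.1655 / 0.161 = 1.028 km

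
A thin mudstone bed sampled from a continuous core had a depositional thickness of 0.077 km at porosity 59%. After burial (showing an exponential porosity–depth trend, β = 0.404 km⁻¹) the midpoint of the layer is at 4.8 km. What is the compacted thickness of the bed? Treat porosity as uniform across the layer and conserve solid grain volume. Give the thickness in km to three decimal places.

0.034 km

Porosity at 4.8 km: phi = 0.59·exp(−0.404×4.8) = 0.0849
Solid-volume conservation: h(1−phi) = h₀(1−phi₀) ⇒ h = h₀·(1−phi₀)/(1−phi)
h = 0.077 × (1 − 0.59)/(1 − 0.0849) = 0.077 × 0.4480 = 0.0345 km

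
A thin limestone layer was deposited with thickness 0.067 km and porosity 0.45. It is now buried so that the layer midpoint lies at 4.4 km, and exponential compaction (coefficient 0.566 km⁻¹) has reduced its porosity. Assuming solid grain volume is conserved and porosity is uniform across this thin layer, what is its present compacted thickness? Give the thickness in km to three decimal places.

0.038 km

Porosity at 4.4 km: n = 0.45·exp(−0.566×4.4) = 0.0373
Solid-volume conservation: h(1−n) = h₀(1−n₀) ⇒ h = h₀·(1−n₀)/(1−n)
h = 0.067 × (1 − 0.45)/(1 − 0.0373) = 0.067 × 0.5713 = 0.0383 km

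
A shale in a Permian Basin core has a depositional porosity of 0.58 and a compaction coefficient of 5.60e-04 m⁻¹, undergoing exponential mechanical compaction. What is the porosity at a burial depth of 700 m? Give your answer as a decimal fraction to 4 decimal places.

Working in km (1 km = 1000 m; c in km⁻¹ = c in m⁻¹ × 1000):
φ = φ₀·exp(−c·z) = 0.58 × exp(−0.56 × 0.7) = 0.58 × exp(−0.392)
  = 0.58 × 0.6757 = 0.3919

0.3919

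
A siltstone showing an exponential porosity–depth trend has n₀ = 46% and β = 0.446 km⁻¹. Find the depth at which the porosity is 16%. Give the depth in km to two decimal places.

2.37 km

Invert Athy's law: z = ln(n₀/n) / β
z = ln(0.46/0.16) / 0.446 = ln(2.875) / 0.446 = 1.0561 / 0.446 = 2.368 km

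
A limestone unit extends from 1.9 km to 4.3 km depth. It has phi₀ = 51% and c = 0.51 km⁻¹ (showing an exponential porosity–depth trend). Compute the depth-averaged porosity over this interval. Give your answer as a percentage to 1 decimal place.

11.2%

⟨phi⟩ = (1/(d₂−d₁)) ∫ phi₀ e^(−cd) dd = phi₀·(e^(−c·d₁) − e^(−c·d₂)) / (c·(d₂−d₁))
e^(−0.51×1.9) = 0.3795; e^(−0.51×4.3) = 0.1116
⟨phi⟩ = 0.51 × (0.3795 − 0.1116) / (0.51 × 2.4) = 0.51 × 0.2189 = 0.1116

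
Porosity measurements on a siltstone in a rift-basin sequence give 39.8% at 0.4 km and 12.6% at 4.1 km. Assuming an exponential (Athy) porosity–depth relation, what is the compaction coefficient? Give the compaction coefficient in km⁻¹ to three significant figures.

Athy: φ(z) = φ₀ e^(−cz) ⇒ φ₁/φ₂ = e^{c(z₂−z₁)} ⇒ c = ln(φ₁/φ₂)/(z₂−z₁)
c = ln(0.398/0.126) / (4.1 − 0.4) = ln(3.159) / 3.7 = 1.1502 / 3.7 = 0.3109 km⁻¹

0.311 km⁻¹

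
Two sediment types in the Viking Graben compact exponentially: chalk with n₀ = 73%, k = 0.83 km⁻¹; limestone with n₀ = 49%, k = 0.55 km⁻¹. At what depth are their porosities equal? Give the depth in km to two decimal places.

1.42 km

Set n₀ₐ e^(−kₐz) = n₀ᵦ e^(−kᵦz) ⇒ ln(n₀ₐ/n₀ᵦ) = (kₐ − kᵦ)·z
z = ln(0.73/0.49) / (0.83 − 0.55) = 0.3986 / 0.28 = 1.424 km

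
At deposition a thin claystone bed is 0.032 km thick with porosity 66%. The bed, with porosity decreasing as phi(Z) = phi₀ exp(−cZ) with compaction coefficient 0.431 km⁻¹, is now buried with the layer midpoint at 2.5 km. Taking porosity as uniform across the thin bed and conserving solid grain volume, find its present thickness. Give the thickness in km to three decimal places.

Porosity at 2.5 km: phi = 0.66·exp(−0.431×2.5) = 0.2247
Solid-volume conservation: h(1−phi) = h₀(1−phi₀) ⇒ h = h₀·(1−phi₀)/(1−phi)
h = 0.032 × (1 − 0.66)/(1 − 0.2247) = 0.032 × 0.4385 = 0.0140 km

0.014 km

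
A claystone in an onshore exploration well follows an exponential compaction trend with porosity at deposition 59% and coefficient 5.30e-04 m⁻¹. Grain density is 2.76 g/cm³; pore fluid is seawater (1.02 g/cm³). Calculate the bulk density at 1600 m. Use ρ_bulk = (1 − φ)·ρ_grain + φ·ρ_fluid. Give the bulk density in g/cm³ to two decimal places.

Working in km (1 km = 1000 m; k in km⁻¹ = k in m⁻¹ × 1000):
Porosity at depth: φ = 0.59·exp(−0.53×1.6) = 0.59×0.4283 = 0.2527
Bulk density: ρ_b = (1−φ)ρ_g + φ·ρ_f = 0.7473×2.76 + 0.2527×1.02
       = 2.063 + 0.258 = 2.320 g/cm³

2.32 g/cm³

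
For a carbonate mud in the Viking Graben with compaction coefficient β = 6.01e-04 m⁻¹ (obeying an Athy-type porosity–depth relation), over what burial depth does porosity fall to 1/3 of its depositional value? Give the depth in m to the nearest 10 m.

Working in km (1 km = 1000 m; β in km⁻¹ = β in m⁻¹ × 1000):
n/n₀ = 1/3 ⇒ exp(−β·z) = 1/3 ⇒ z = ln(3) / β
z = 1.0986 / 0.601 = 1.828 km

1830 m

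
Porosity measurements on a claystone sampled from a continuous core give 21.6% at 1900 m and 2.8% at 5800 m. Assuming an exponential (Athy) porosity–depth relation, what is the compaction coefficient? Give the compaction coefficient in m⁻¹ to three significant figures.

Working in km (1 km = 1000 m; β in km⁻¹ = β in m⁻¹ × 1000):
Athy: n(z) = n₀ e^(−βz) ⇒ n₁/n₂ = e^{β(z₂−z₁)} ⇒ β = ln(n₁/n₂)/(z₂−z₁)
β = ln(0.216/0.028) / (5.8 − 1.9) = ln(7.714) / 3.9 = 2.0431 / 3.9 = 0.5239 km⁻¹

0.000524 m⁻¹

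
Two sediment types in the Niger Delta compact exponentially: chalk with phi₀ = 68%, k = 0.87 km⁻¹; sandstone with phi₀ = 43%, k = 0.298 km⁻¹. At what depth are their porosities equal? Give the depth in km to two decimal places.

Set phi₀ₐ e^(−kₐz) = phi₀ᵦ e^(−kᵦz) ⇒ ln(phi₀ₐ/phi₀ᵦ) = (kₐ − kᵦ)·z
z = ln(0.68/0.43) / (0.87 − 0.298) = 0.4583 / 0.572 = 0.801 km

0.80 km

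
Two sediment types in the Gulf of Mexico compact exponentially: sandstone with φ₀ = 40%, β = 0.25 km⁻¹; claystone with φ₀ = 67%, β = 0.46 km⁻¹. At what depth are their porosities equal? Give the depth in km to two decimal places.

Set φ₀ₐ e^(−βₐz) = φ₀ᵦ e^(−βᵦz) ⇒ ln(φ₀ₐ/φ₀ᵦ) = (βₐ − βᵦ)·z
z = ln(0.4/0.67) / (0.25 − 0.46) = -0.5158 / -0.21 = 2.456 km

2.46 km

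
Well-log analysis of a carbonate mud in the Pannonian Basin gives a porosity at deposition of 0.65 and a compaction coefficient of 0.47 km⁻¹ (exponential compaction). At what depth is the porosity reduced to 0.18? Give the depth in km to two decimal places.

2.73 km

Invert Athy's law: Z = ln(n₀/n) / c
Z = ln(0.65/0.18) / 0.47 = ln(3.611) / 0.47 = 1.2840 / 0.47 = 2.732 km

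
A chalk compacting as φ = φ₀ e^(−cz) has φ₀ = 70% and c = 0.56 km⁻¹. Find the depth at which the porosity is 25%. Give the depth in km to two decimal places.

Invert Athy's law: z = ln(φ₀/φ) / c
z = ln(0.7/0.25) / 0.56 = ln(2.8) / 0.56 = 1.0296 / 0.56 = 1.839 km

1.84 km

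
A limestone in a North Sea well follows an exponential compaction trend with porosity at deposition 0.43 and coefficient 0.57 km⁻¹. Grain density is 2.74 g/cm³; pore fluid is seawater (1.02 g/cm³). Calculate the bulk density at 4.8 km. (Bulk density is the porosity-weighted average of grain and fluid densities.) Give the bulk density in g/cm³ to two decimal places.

Porosity at depth: n = 0.43·exp(−0.57×4.8) = 0.43×0.0648 = 0.0279
Bulk density: ρ_b = (1−n)ρ_g + n·ρ_f = 0.9721×2.74 + 0.0279×1.02
       = 2.664 + 0.028 = 2.692 g/cm³

2.69 g/cm³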